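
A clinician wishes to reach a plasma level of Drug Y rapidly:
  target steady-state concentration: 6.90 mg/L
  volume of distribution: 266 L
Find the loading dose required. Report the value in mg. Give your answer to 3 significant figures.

1840 mg

LD = Css × Vd = 6.90 × 266 = 1835 mg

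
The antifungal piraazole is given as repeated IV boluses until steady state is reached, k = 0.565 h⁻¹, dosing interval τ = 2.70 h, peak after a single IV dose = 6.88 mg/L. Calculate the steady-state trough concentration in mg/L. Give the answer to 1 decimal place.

e^(−kτ) = e^(−0.5650 × 2.70) = 0.2175
Accumulation ratio R = 1 / (1 − e^(−kτ)) = 1 / (1 − 0.2175) = 1.278
Steady-state trough = C₀ × R × e^(−kτ) = 6.88 × 1.278 × 0.2175 = 1.912 mg/L

1.9 mg/L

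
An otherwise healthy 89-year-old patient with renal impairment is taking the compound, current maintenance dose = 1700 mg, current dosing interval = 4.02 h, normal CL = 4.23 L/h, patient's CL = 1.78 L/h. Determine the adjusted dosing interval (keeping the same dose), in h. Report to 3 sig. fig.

9.55 h

To keep the same average steady-state level, dosing rate must scale with clearance.
CL ratio = 1.78 / 4.23 = 0.4208
New interval (same dose) = 4.02 / 0.4208 = 9.553 h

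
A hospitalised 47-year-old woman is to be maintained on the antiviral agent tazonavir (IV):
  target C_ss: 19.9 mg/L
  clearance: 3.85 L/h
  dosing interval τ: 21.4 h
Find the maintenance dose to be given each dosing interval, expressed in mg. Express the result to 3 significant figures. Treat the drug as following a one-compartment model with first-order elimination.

1640 mg

At steady state, Dose/τ = Css × CL.
Dose = Css × CL × τ = 19.9 × 3.850 × 21.4 = 1640 mg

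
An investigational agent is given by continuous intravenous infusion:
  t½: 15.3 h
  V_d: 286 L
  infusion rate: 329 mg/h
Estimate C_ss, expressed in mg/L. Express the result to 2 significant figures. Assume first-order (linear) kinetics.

25 mg/L

k = ln2 / t½ = 0.693147 / 15.3 = 0.04530 h⁻¹
CL = k × Vd = 0.04530 × 286 = 12.96 L/h
At steady state Css = R₀ / CL = 329 / 12.96 = 25.39 mg/L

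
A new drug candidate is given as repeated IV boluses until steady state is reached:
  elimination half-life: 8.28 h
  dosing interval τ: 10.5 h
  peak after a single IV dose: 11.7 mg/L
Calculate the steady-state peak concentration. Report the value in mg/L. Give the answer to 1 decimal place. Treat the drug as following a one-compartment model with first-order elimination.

20.0 mg/L

k = ln2 / t½ = 0.693147 / 8.28 = 0.08371 h⁻¹
e^(−kτ) = e^(−0.08371 × 10.5) = 0.4152
Accumulation ratio R = 1 / (1 − e^(−kτ)) = 1 / (1 − 0.4152) = 1.710
Steady-state peak = C₀ × R = 11.7 × 1.710 = 20.01 mg/L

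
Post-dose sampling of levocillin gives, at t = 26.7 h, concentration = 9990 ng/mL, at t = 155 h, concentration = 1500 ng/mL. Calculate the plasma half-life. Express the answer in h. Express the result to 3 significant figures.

k = ln(C₁/C₂) / (t₂ − t₁) = ln(9990/1500) / (155 − 26.7)
  = 1.896 / 128.3 = 0.01478 h⁻¹
t½ = ln2 / k = 0.693147 / 0.01478 = 46.90 h

46.9 h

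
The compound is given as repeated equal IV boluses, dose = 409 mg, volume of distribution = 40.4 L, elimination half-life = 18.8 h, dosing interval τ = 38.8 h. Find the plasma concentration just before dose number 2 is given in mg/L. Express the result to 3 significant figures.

2.42 mg/L

C₀ per dose = Dose / Vd = 409 / 40.4 = 10.12 mg/L
k = ln2 / t½ = 0.693147 / 18.8 = 0.03687 h⁻¹
Fraction remaining after one interval: r = e^(−kτ) = e^(−0.03687 × 38.8) = 0.2392
Before dose 2, 1 dose has been given (aged 1τ).
C_trough = C₀ × r = 10.12 × 0.2392 = 2.421 mg/L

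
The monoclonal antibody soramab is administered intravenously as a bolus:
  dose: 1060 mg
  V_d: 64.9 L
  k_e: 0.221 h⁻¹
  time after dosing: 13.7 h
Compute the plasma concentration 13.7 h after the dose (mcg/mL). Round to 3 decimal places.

0.791 mcg/mL

C₀ = Dose / Vd = 1060 / 64.9 = 16.33 mg/L
C = C₀ · e^(−k·t) = 16.33 × e^(−0.2210 × 13.7)
  = 16.33 × 0.04843 = 0.7909 mg/L
(0.7909 mg/L = 0.7909 mcg/mL)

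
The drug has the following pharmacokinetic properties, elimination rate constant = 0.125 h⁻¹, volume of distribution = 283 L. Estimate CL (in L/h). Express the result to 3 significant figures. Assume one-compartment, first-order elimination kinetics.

35.4 L/h

CL = k × Vd = 0.125 × 283 = 35.38 L/h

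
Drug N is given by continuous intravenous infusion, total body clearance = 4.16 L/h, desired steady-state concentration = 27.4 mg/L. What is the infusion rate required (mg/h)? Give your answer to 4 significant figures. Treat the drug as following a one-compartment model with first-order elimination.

114.0 mg/h

At steady state, infusion rate R₀ = Css × CL = 27.4 × 4.160 = 114.0 mg/h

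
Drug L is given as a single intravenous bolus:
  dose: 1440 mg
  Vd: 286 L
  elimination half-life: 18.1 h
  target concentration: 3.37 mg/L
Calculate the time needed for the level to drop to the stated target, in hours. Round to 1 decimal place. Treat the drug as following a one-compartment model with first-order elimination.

C₀ = Dose / Vd = 1440 / 286 = 5.035 mg/L
k = ln2 / t½ = 0.693147 / 18.1 = 0.03830 h⁻¹
t = ln(C₀ / C) / k = ln(5.035 / 3.37) / 0.03830
  = ln(1.494) / 0.03830 = 0.4015 / 0.03830 = 10.48 h

10.5 h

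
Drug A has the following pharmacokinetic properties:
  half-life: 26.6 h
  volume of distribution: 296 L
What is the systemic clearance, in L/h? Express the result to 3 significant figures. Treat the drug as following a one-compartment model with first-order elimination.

k = ln2 / t½ = 0.693147 / 26.6 = 0.02606 h⁻¹
CL = k × Vd = 0.02606 × 296 = 7.714 L/h

7.71 L/h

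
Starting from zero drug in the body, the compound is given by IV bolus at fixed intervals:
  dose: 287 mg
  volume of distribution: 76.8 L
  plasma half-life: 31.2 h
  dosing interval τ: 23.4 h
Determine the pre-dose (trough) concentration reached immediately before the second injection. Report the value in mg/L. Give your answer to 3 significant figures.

2.22 mg/L

C₀ per dose = Dose / Vd = 287 / 76.8 = 3.737 mg/L
k = ln2 / t½ = 0.693147 / 31.2 = 0.02222 h⁻¹
Fraction remaining after one interval: r = e^(−kτ) = e^(−0.02222 × 23.4) = 0.5946
Before dose 2, 1 dose has been given (aged 1τ).
C_trough = C₀ × r = 3.737 × 0.5946 = 2.222 mg/L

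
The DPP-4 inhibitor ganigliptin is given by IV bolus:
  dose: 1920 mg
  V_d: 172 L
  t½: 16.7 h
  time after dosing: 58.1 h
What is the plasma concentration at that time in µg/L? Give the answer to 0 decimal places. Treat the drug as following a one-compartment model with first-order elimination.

C₀ = Dose / Vd = 1920 / 172 = 11.16 mg/L
k = ln2 / t½ = 0.693147 / 16.7 = 0.04151 h⁻¹
C = C₀ · e^(−k·t) = 11.16 × e^(−0.04151 × 58.1)
  = 11.16 × 0.08966 = 1.001 mg/L
Convert: 1.001 mg/L × 1000 = 1001 µg/L

1001 µg/L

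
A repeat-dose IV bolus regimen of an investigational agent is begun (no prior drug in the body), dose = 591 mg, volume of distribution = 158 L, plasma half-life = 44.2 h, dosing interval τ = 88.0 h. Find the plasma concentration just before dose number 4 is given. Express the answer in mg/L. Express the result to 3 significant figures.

1.24 mg/L

C₀ per dose = Dose / Vd = 591 / 158 = 3.741 mg/L
k = ln2 / t½ = 0.693147 / 44.2 = 0.01568 h⁻¹
Fraction remaining after one interval: r = e^(−kτ) = e^(−0.01568 × 88.0) = 0.2516
Before dose 4, 3 doses have been given (aged 1τ, 2τ, 3τ).
C_trough = C₀ × (r + r² + … + r^3) = C₀ × r(1−r^3)/(1−r)
        = 3.741 × 0.2516 × (1 − 0.01593) / (1 − 0.2516) = 1.238 mg/L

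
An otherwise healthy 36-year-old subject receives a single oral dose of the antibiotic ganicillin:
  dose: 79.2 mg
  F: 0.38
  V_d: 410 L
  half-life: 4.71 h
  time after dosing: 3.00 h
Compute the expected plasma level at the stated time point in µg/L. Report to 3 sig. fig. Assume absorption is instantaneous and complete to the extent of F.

Amount reaching circulation = F × Dose = 0.38 × 79.20 = 30.10 mg
C₀ = F·Dose / Vd = 30.10 / 410 = 0.07341 mg/L
k = ln2 / t½ = 0.693147 / 4.71 = 0.1472 h⁻¹
C = C₀ · e^(−k·t) = 0.07341 × e^(−0.1472 × 3.00)
  = 0.07341 × 0.6430 = 0.04720 mg/L
Convert: 0.04720 mg/L × 1000 = 47.20 µg/L

47.2 µg/L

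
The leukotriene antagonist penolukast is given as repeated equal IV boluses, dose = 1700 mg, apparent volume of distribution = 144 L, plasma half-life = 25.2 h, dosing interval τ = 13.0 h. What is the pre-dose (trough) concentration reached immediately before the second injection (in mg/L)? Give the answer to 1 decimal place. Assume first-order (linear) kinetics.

8.3 mg/L

C₀ per dose = Dose / Vd = 1700 / 144 = 11.81 mg/L
k = ln2 / t½ = 0.693147 / 25.2 = 0.02751 h⁻¹
Fraction remaining after one interval: r = e^(−kτ) = e^(−0.02751 × 13.0) = 0.6993
Before dose 2, 1 dose has been given (aged 1τ).
C_trough = C₀ × r = 11.81 × 0.6993 = 8.259 mg/L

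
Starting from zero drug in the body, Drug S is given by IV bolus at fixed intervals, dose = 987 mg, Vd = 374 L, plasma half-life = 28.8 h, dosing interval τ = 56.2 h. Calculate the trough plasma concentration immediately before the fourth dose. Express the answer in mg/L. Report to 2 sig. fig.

C₀ per dose = Dose / Vd = 987 / 374 = 2.639 mg/L
k = ln2 / t½ = 0.693147 / 28.8 = 0.02407 h⁻¹
Fraction remaining after one interval: r = e^(−kτ) = e^(−0.02407 × 56.2) = 0.2585
Before dose 4, 3 doses have been given (aged 1τ, 2τ, 3τ).
C_trough = C₀ × (r + r² + … + r^3) = C₀ × r(1−r^3)/(1−r)
        = 2.639 × 0.2585 × (1 − 0.01727) / (1 − 0.2585) = 0.9041 mg/L

0.90 mg/L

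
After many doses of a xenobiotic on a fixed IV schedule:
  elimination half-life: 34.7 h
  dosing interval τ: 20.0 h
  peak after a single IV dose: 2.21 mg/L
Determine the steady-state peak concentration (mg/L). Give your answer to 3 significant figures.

k = ln2 / t½ = 0.693147 / 34.7 = 0.01998 h⁻¹
e^(−kτ) = e^(−0.01998 × 20.0) = 0.6706
Accumulation ratio R = 1 / (1 − e^(−kτ)) = 1 / (1 − 0.6706) = 3.036
Steady-state peak = C₀ × R = 2.21 × 3.036 = 6.710 mg/L

6.71 mg/L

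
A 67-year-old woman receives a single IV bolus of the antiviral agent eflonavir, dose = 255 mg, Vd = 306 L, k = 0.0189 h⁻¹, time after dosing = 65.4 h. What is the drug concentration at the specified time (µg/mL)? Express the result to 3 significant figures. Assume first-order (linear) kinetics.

C₀ = Dose / Vd = 255.0 / 306 = 0.8333 mg/L
C = C₀ · e^(−k·t) = 0.8333 × e^(−0.01890 × 65.4)
  = 0.8333 × 0.2905 = 0.2421 mg/L
(0.2421 mg/L = 0.2421 µg/mL)

0.242 µg/mL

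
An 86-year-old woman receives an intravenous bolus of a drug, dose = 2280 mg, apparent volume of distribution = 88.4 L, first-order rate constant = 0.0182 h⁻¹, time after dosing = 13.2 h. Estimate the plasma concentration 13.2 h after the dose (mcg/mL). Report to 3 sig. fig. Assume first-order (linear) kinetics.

C₀ = Dose / Vd = 2280 / 88.4 = 25.79 mg/L
C = C₀ · e^(−k·t) = 25.79 × e^(−0.01820 × 13.2)
  = 25.79 × 0.7864 = 20.28 mg/L
(20.28 mg/L = 20.28 mcg/mL)

20.3 mcg/mL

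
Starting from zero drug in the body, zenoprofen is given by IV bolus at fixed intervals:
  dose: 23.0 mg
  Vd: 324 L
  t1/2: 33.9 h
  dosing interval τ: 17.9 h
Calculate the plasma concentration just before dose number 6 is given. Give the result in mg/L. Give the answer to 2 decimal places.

C₀ per dose = Dose / Vd = 23.0 / 324 = 0.07099 mg/L
k = ln2 / t½ = 0.693147 / 33.9 = 0.02045 h⁻¹
Fraction remaining after one interval: r = e^(−kτ) = e^(−0.02045 × 17.9) = 0.6935
Before dose 6, 5 doses have been given (aged 1τ, 2τ, 3τ, 4τ, 5τ).
C_trough = C₀ × (r + r² + … + r^5) = C₀ × r(1−r^5)/(1−r)
        = 0.07099 × 0.6935 × (1 − 0.1604) / (1 − 0.6935) = 0.1349 mg/L

0.13 mg/L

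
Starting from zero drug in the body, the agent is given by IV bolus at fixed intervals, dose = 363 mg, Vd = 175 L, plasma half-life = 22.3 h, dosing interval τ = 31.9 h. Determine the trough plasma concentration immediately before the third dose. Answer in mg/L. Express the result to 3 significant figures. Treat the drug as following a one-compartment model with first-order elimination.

1.06 mg/L

C₀ per dose = Dose / Vd = 363 / 175 = 2.074 mg/L
k = ln2 / t½ = 0.693147 / 22.3 = 0.03108 h⁻¹
Fraction remaining after one interval: r = e^(−kτ) = e^(−0.03108 × 31.9) = 0.3710
Before dose 3, 2 doses have been given (aged 1τ, 2τ).
C_trough = C₀ × (r + r²) = 2.074 × (0.3710 + 0.1376) = 1.055 mg/L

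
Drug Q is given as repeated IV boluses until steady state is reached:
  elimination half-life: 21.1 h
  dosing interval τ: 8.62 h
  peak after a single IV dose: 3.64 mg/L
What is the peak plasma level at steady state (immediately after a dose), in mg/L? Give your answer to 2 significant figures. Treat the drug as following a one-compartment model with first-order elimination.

k = ln2 / t½ = 0.693147 / 21.1 = 0.03285 h⁻¹
e^(−kτ) = e^(−0.03285 × 8.62) = 0.7534
Accumulation ratio R = 1 / (1 − e^(−kτ)) = 1 / (1 − 0.7534) = 4.055
Steady-state peak = C₀ × R = 3.64 × 4.055 = 14.76 mg/L

15 mg/L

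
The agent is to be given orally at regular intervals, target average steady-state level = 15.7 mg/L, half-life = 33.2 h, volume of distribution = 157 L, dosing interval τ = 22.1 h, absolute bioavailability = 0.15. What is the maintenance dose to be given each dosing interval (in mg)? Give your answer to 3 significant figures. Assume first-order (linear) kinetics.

k = ln2 / t½ = 0.693147 / 33.2 = 0.02088 h⁻¹
CL = k × Vd = 0.02088 × 157 = 3.278 L/h
At steady state, F × (Dose/τ) = Css × CL.
Dose = Css × CL × τ / F = 15.7 × 3.278 × 22.1 / 0.15 = 7582 mg

7580 mg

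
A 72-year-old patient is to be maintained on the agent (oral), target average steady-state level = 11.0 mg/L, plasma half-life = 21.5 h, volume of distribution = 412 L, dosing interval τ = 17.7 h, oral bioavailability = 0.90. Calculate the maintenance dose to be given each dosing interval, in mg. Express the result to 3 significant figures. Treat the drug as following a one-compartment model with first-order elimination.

2870 mg

k = ln2 / t½ = 0.693147 / 21.5 = 0.03224 h⁻¹
CL = k × Vd = 0.03224 × 412 = 13.28 L/h
At steady state, F × (Dose/τ) = Css × CL.
Dose = Css × CL × τ / F = 11.0 × 13.28 × 17.7 / 0.90 = 2873 mg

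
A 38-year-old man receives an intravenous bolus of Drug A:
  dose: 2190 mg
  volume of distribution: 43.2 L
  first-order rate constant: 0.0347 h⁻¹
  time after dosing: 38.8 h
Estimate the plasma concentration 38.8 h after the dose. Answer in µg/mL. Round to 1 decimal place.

13.2 µg/mL

C₀ = Dose / Vd = 2190 / 43.2 = 50.69 mg/L
C = C₀ · e^(−k·t) = 50.69 × e^(−0.03470 × 38.8)
  = 50.69 × 0.2602 = 13.19 mg/L
(13.19 mg/L = 13.19 µg/mL)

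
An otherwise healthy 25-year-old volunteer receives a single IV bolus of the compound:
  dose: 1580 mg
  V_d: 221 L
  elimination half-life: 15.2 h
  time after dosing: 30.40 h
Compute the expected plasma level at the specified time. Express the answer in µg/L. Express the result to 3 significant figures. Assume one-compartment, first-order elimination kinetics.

C₀ = Dose / Vd = 1580 / 221 = 7.149 mg/L
k = ln2 / t½ = 0.693147 / 15.2 = 0.04560 h⁻¹
t / t½ = 30.40 / 15.2 = 2 half-lives
C = C₀ × (1/2)^2 = 7.149 × 0.2500 = 1.787 mg/L
Convert: 1.787 mg/L × 1000 = 1787 µg/L

1790 µg/L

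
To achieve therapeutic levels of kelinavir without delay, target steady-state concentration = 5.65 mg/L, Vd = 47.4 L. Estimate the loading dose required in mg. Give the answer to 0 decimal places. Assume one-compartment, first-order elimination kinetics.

LD = Css × Vd = 5.65 × 47.4 = 267.8 mg

268 mg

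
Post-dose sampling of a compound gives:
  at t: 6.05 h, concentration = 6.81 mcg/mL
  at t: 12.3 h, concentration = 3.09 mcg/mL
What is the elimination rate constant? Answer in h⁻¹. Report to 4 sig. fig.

k = ln(C₁/C₂) / (t₂ − t₁) = ln(6.81/3.09) / (12.3 − 6.05)
  = 0.7902 / 6.250 = 0.1264 h⁻¹

0.1264 h⁻¹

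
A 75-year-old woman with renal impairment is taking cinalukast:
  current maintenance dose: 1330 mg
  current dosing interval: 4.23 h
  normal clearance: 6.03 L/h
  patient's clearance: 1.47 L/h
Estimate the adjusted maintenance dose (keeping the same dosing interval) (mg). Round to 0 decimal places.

324 mg

To keep the same average steady-state level, dosing rate must scale with clearance.
CL ratio = 1.47 / 6.03 = 0.2438
New dose (same interval) = 1330 × 0.2438 = 324.3 mg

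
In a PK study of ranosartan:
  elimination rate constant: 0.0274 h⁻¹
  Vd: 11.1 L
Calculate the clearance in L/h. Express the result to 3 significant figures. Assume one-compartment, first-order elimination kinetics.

CL = k × Vd = 0.0274 × 11.1 = 0.3041 L/h

0.304 L/h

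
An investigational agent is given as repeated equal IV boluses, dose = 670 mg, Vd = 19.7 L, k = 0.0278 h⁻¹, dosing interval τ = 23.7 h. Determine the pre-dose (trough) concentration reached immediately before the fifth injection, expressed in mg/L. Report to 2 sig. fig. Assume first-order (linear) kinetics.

C₀ per dose = Dose / Vd = 670 / 19.7 = 34.01 mg/L
Fraction remaining after one interval: r = e^(−kτ) = e^(−0.02780 × 23.7) = 0.5174
Before dose 5, 4 doses have been given (aged 1τ, 2τ, 3τ, 4τ).
C_trough = C₀ × (r + r² + … + r^4) = C₀ × r(1−r^4)/(1−r)
        = 34.01 × 0.5174 × (1 − 0.07166) / (1 − 0.5174) = 33.85 mg/L

34 mg/L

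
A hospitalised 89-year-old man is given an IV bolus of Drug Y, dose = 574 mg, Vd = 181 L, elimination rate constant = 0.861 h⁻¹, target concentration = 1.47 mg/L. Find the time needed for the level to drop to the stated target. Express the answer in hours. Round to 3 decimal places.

0.893 h

C₀ = Dose / Vd = 574.0 / 181 = 3.171 mg/L
t = ln(C₀ / C) / k = ln(3.171 / 1.47) / 0.8610
  = ln(2.157) / 0.8610 = 0.7687 / 0.8610 = 0.8928 h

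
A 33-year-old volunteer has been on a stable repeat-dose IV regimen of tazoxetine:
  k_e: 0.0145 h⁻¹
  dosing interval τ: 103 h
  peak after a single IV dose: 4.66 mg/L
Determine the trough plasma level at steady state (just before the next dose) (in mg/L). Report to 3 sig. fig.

e^(−kτ) = e^(−0.01450 × 103) = 0.2246
Accumulation ratio R = 1 / (1 − e^(−kτ)) = 1 / (1 − 0.2246) = 1.290
Steady-state trough = C₀ × R × e^(−kτ) = 4.66 × 1.290 × 0.2246 = 1.350 mg/L

1.35 mg/L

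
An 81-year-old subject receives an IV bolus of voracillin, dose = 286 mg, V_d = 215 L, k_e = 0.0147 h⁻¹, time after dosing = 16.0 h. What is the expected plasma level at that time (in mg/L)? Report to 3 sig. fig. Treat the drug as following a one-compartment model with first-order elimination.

1.05 mg/L

C₀ = Dose / Vd = 286.0 / 215 = 1.330 mg/L
C = C₀ · e^(−k·t) = 1.330 × e^(−0.01470 × 16.0)
  = 1.330 × 0.7904 = 1.051 mg/L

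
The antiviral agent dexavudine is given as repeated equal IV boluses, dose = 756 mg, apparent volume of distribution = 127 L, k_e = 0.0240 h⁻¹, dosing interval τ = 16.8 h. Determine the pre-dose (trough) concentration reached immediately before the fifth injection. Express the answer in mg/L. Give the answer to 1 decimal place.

C₀ per dose = Dose / Vd = 756 / 127 = 5.953 mg/L
Fraction remaining after one interval: r = e^(−kτ) = e^(−0.02400 × 16.8) = 0.6682
Before dose 5, 4 doses have been given (aged 1τ, 2τ, 3τ, 4τ).
C_trough = C₀ × (r + r² + … + r^4) = C₀ × r(1−r^4)/(1−r)
        = 5.953 × 0.6682 × (1 − 0.1994) / (1 − 0.6682) = 9.598 mg/L

9.6 mg/L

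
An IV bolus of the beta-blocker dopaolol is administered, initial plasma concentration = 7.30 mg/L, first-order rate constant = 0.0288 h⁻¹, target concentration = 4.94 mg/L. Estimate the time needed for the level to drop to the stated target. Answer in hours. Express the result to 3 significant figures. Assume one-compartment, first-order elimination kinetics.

13.6 h

t = ln(C₀ / C) / k = ln(7.300 / 4.94) / 0.02880
  = ln(1.478) / 0.02880 = 0.3907 / 0.02880 = 13.57 h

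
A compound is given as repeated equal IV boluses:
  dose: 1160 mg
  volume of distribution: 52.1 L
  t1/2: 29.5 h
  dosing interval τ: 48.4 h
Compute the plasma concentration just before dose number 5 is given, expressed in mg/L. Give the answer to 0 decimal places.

10 mg/L

C₀ per dose = Dose / Vd = 1160 / 52.1 = 22.26 mg/L
k = ln2 / t½ = 0.693147 / 29.5 = 0.02350 h⁻¹
Fraction remaining after one interval: r = e^(−kτ) = e^(−0.02350 × 48.4) = 0.3207
Before dose 5, 4 doses have been given (aged 1τ, 2τ, 3τ, 4τ).
C_trough = C₀ × (r + r² + … + r^4) = C₀ × r(1−r^4)/(1−r)
        = 22.26 × 0.3207 × (1 − 0.01058) / (1 − 0.3207) = 10.40 mg/L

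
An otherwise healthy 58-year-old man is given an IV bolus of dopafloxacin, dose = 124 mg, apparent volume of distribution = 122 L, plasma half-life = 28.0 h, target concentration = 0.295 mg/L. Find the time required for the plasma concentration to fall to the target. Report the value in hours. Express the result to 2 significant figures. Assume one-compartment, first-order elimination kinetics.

50 h

C₀ = Dose / Vd = 124.0 / 122 = 1.016 mg/L
k = ln2 / t½ = 0.693147 / 28.0 = 0.02476 h⁻¹
t = ln(C₀ / C) / k = ln(1.016 / 0.295) / 0.02476
  = ln(3.444) / 0.02476 = 1.237 / 0.02476 = 49.96 h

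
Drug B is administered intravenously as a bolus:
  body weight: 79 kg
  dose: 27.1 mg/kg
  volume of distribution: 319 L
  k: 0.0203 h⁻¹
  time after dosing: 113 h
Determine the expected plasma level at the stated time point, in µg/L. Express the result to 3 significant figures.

Total dose = 27.1 × 79 = 2141 mg
C₀ = Dose / Vd = 2141 / 319 = 6.712 mg/L
C = C₀ · e^(−k·t) = 6.712 × e^(−0.02030 × 113)
  = 6.712 × 0.1009 = 0.6772 mg/L
Convert: 0.6772 mg/L × 1000 = 677.2 µg/L

677 µg/L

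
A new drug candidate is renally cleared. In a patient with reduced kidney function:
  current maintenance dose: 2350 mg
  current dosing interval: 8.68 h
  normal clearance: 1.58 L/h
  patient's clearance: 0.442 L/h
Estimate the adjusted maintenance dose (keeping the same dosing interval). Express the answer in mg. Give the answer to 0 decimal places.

To keep the same average steady-state level, dosing rate must scale with clearance.
CL ratio = 0.442 / 1.58 = 0.2797
New dose (same interval) = 2350 × 0.2797 = 657.3 mg

657 mg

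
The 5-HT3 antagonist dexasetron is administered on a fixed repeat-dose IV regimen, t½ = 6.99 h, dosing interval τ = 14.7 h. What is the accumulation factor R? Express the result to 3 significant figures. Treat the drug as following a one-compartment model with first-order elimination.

k = ln2 / t½ = 0.693147 / 6.99 = 0.09916 h⁻¹
e^(−kτ) = e^(−0.09916 × 14.7) = 0.2328
Accumulation ratio R = 1 / (1 − e^(−kτ)) = 1 / (1 − 0.2328) = 1.303

1.30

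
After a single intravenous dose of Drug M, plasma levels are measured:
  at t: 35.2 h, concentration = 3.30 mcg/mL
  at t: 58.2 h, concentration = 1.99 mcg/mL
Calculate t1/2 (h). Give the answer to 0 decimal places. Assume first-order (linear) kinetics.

32 h

k = ln(C₁/C₂) / (t₂ − t₁) = ln(3.30/1.99) / (58.2 − 35.2)
  = 0.5058 / 23.00 = 0.02199 h⁻¹
t½ = ln2 / k = 0.693147 / 0.02199 = 31.52 h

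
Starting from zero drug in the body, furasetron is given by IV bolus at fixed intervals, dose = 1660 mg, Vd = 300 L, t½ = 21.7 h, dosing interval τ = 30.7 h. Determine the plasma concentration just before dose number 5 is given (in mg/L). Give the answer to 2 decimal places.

3.26 mg/L

C₀ per dose = Dose / Vd = 1660 / 300 = 5.533 mg/L
k = ln2 / t½ = 0.693147 / 21.7 = 0.03194 h⁻¹
Fraction remaining after one interval: r = e^(−kτ) = e^(−0.03194 × 30.7) = 0.3751
Before dose 5, 4 doses have been given (aged 1τ, 2τ, 3τ, 4τ).
C_trough = C₀ × (r + r² + … + r^4) = C₀ × r(1−r^4)/(1−r)
        = 5.533 × 0.3751 × (1 − 0.01980) / (1 − 0.3751) = 3.255 mg/L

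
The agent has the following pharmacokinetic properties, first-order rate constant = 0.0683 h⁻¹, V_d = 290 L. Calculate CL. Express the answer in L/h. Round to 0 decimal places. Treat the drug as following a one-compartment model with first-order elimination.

CL = k × Vd = 0.0683 × 290 = 19.81 L/h

20 L/h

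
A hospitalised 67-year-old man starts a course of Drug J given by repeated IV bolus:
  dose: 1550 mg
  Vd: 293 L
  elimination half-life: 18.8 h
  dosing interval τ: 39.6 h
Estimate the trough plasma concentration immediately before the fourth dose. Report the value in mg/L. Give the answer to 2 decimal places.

1.58 mg/L

C₀ per dose = Dose / Vd = 1550 / 293 = 5.290 mg/L
k = ln2 / t½ = 0.693147 / 18.8 = 0.03687 h⁻¹
Fraction remaining after one interval: r = e^(−kτ) = e^(−0.03687 × 39.6) = 0.2322
Before dose 4, 3 doses have been given (aged 1τ, 2τ, 3τ).
C_trough = C₀ × (r + r² + … + r^3) = C₀ × r(1−r^3)/(1−r)
        = 5.290 × 0.2322 × (1 − 0.01252) / (1 − 0.2322) = 1.580 mg/L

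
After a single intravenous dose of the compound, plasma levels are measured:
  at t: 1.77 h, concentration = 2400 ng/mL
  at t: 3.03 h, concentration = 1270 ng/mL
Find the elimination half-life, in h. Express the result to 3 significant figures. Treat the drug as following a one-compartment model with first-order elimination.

1.37 h

k = ln(C₁/C₂) / (t₂ − t₁) = ln(2400/1270) / (3.03 − 1.77)
  = 0.6365 / 1.260 = 0.5052 h⁻¹
t½ = ln2 / k = 0.693147 / 0.5052 = 1.372 h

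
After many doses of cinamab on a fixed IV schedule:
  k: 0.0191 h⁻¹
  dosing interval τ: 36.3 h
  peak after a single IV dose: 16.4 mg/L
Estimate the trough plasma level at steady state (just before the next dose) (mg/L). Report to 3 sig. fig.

16.4 mg/L

e^(−kτ) = e^(−0.01910 × 36.3) = 0.4999
Accumulation ratio R = 1 / (1 − e^(−kτ)) = 1 / (1 − 0.4999) = 2.000
Steady-state trough = C₀ × R × e^(−kτ) = 16.4 × 2.000 × 0.4999 = 16.40 mg/L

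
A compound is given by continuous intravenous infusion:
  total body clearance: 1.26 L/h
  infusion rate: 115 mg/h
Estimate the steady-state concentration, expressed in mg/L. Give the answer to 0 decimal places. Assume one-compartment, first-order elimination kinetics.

91 mg/L

At steady state Css = R₀ / CL = 115 / 1.260 = 91.27 mg/L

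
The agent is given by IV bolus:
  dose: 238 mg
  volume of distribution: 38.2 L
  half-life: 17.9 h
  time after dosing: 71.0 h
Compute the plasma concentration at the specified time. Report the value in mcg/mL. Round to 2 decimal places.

C₀ = Dose / Vd = 238.0 / 38.2 = 6.230 mg/L
k = ln2 / t½ = 0.693147 / 17.9 = 0.03872 h⁻¹
C = C₀ · e^(−k·t) = 6.230 × e^(−0.03872 × 71.0)
  = 6.230 × 0.06398 = 0.3986 mg/L
(0.3986 mg/L = 0.3986 mcg/mL)

0.40 mcg/mL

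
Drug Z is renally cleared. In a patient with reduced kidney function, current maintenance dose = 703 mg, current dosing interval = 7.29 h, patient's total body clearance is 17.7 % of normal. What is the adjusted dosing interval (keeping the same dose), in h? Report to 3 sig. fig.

To keep the same average steady-state level, dosing rate must scale with clearance.
CL ratio = 17.7 / 100 = 0.1770
New interval (same dose) = 7.29 / 0.1770 = 41.19 h

41.2 h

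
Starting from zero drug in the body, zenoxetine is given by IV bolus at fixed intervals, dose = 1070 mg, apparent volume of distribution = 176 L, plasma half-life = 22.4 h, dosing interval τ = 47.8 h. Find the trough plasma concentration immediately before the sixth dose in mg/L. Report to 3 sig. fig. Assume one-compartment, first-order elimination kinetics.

C₀ per dose = Dose / Vd = 1070 / 176 = 6.080 mg/L
k = ln2 / t½ = 0.693147 / 22.4 = 0.03094 h⁻¹
Fraction remaining after one interval: r = e^(−kτ) = e^(−0.03094 × 47.8) = 0.2279
Before dose 6, 5 doses have been given (aged 1τ, 2τ, 3τ, 4τ, 5τ).
C_trough = C₀ × (r + r² + … + r^5) = C₀ × r(1−r^5)/(1−r)
        = 6.080 × 0.2279 × (1 − 0.0006148) / (1 − 0.2279) = 1.794 mg/L

1.79 mg/L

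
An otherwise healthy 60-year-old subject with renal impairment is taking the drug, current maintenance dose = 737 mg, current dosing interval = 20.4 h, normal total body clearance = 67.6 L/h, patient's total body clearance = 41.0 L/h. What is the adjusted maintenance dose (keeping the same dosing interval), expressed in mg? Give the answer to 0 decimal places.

447 mg

To keep the same average steady-state level, dosing rate must scale with clearance.
CL ratio = 41.0 / 67.6 = 0.6065
New dose (same interval) = 737 × 0.6065 = 447.0 mg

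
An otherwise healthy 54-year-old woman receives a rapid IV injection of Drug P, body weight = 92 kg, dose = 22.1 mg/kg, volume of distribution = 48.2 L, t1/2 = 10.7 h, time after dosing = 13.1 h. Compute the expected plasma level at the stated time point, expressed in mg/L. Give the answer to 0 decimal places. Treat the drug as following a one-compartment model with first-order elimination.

Total dose = 22.1 × 92 = 2033 mg
C₀ = Dose / Vd = 2033 / 48.2 = 42.18 mg/L
k = ln2 / t½ = 0.693147 / 10.7 = 0.06478 h⁻¹
C = C₀ · e^(−k·t) = 42.18 × e^(−0.06478 × 13.1)
  = 42.18 × 0.4280 = 18.05 mg/L

18 mg/L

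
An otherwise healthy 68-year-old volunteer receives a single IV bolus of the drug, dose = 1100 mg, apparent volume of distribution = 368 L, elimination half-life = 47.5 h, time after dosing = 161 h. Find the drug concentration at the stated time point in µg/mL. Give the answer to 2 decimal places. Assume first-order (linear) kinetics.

0.29 µg/mL

C₀ = Dose / Vd = 1100 / 368 = 2.989 mg/L
k = ln2 / t½ = 0.693147 / 47.5 = 0.01459 h⁻¹
C = C₀ · e^(−k·t) = 2.989 × e^(−0.01459 × 161)
  = 2.989 × 0.09547 = 0.2854 mg/L
(0.2854 mg/L = 0.2854 µg/mL)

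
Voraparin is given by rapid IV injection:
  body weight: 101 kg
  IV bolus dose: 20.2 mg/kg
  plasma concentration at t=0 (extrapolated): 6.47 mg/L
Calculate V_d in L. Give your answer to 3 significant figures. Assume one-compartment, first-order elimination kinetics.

Dose = 20.2 × 101 = 2040 mg
Vd = Dose / C₀ = 2040 / 6.47 = 315.3 L

315 L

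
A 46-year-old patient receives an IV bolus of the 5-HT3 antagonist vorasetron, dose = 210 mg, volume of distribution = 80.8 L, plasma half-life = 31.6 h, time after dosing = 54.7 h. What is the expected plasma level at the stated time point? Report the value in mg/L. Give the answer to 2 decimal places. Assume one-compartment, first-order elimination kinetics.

C₀ = Dose / Vd = 210.0 / 80.8 = 2.599 mg/L
k = ln2 / t½ = 0.693147 / 31.6 = 0.02194 h⁻¹
C = C₀ · e^(−k·t) = 2.599 × e^(−0.02194 × 54.7)
  = 2.599 × 0.3012 = 0.7828 mg/L

0.78 mg/L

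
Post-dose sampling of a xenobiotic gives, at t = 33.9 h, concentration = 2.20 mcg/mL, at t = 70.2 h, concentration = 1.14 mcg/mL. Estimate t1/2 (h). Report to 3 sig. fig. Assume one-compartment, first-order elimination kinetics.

38.3 h

k = ln(C₁/C₂) / (t₂ − t₁) = ln(2.20/1.14) / (70.2 − 33.9)
  = 0.6574 / 36.30 = 0.01811 h⁻¹
t½ = ln2 / k = 0.693147 / 0.01811 = 38.27 h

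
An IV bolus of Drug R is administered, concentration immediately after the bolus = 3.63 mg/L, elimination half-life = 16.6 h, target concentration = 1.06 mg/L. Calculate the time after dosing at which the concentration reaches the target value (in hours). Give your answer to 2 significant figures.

k = ln2 / t½ = 0.693147 / 16.6 = 0.04176 h⁻¹
t = ln(C₀ / C) / k = ln(3.630 / 1.06) / 0.04176
  = ln(3.425) / 0.04176 = 1.231 / 0.04176 = 29.48 h

29 h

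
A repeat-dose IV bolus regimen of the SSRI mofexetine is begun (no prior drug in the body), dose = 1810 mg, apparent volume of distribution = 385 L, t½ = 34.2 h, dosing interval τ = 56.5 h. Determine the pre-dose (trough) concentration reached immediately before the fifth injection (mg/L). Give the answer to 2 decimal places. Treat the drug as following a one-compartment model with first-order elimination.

2.17 mg/L

C₀ per dose = Dose / Vd = 1810 / 385 = 4.701 mg/L
k = ln2 / t½ = 0.693147 / 34.2 = 0.02027 h⁻¹
Fraction remaining after one interval: r = e^(−kτ) = e^(−0.02027 × 56.5) = 0.3181
Before dose 5, 4 doses have been given (aged 1τ, 2τ, 3τ, 4τ).
C_trough = C₀ × (r + r² + … + r^4) = C₀ × r(1−r^4)/(1−r)
        = 4.701 × 0.3181 × (1 − 0.01024) / (1 − 0.3181) = 2.171 mg/L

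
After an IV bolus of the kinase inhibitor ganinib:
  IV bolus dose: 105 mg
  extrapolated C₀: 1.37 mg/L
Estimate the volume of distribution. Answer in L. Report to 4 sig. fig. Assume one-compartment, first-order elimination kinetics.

76.64 L

Vd = Dose / C₀ = 105.0 / 1.37 = 76.64 L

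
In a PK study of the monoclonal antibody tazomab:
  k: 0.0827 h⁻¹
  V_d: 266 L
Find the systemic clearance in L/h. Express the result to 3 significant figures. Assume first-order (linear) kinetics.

CL = k × Vd = 0.0827 × 266 = 22.00 L/h

22.0 L/h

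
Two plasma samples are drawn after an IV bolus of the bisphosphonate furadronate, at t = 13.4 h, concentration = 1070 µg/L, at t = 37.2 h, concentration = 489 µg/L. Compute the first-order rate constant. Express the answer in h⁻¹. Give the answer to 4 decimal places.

0.0329 h⁻¹

k = ln(C₁/C₂) / (t₂ − t₁) = ln(1070/489) / (37.2 − 13.4)
  = 0.7831 / 23.80 = 0.03290 h⁻¹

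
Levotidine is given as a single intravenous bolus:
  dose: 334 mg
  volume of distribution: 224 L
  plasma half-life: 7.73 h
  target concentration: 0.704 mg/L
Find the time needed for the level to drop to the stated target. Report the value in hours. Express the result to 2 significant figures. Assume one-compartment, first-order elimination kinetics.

C₀ = Dose / Vd = 334.0 / 224 = 1.491 mg/L
k = ln2 / t½ = 0.693147 / 7.73 = 0.08967 h⁻¹
t = ln(C₀ / C) / k = ln(1.491 / 0.704) / 0.08967
  = ln(2.118) / 0.08967 = 0.7505 / 0.08967 = 8.370 h

8.4 h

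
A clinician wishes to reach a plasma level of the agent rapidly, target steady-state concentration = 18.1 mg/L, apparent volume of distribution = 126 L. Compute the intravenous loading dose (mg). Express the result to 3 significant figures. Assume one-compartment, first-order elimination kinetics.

LD = Css × Vd = 18.1 × 126 = 2281 mg

2280 mg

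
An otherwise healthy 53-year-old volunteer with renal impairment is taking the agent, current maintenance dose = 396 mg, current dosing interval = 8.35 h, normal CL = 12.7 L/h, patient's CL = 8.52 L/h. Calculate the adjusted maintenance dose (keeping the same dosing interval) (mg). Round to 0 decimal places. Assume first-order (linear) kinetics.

266 mg

To keep the same average steady-state level, dosing rate must scale with clearance.
CL ratio = 8.52 / 12.7 = 0.6709
New dose (same interval) = 396 × 0.6709 = 265.7 mg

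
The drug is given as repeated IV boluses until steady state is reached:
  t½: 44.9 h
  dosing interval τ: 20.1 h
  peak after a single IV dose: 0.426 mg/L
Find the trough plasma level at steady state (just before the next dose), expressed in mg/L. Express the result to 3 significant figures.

k = ln2 / t½ = 0.693147 / 44.9 = 0.01544 h⁻¹
e^(−kτ) = e^(−0.01544 × 20.1) = 0.7332
Accumulation ratio R = 1 / (1 − e^(−kτ)) = 1 / (1 − 0.7332) = 3.748
Steady-state trough = C₀ × R × e^(−kτ) = 0.426 × 3.748 × 0.7332 = 1.171 mg/L

1.17 mg/L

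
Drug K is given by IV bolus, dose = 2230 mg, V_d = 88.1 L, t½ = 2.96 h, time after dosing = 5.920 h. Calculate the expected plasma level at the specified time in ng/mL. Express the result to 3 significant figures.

6330 ng/mL

C₀ = Dose / Vd = 2230 / 88.1 = 25.31 mg/L
k = ln2 / t½ = 0.693147 / 2.96 = 0.2342 h⁻¹
t / t½ = 5.920 / 2.96 = 2 half-lives
C = C₀ × (1/2)^2 = 25.31 × 0.2500 = 6.328 mg/L
Convert: 6.328 mg/L × 1000 = 6328 ng/mL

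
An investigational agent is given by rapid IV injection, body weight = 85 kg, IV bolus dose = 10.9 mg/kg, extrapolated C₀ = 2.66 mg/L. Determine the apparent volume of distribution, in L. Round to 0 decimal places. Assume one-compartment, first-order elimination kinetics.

348 L

Dose = 10.9 × 85 = 926.5 mg
Vd = Dose / C₀ = 926.5 / 2.66 = 348.3 L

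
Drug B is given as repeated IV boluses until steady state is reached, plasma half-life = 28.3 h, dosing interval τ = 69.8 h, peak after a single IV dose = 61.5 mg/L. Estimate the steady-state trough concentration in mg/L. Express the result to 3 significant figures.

13.6 mg/L

k = ln2 / t½ = 0.693147 / 28.3 = 0.02449 h⁻¹
e^(−kτ) = e^(−0.02449 × 69.8) = 0.1810
Accumulation ratio R = 1 / (1 − e^(−kτ)) = 1 / (1 − 0.1810) = 1.221
Steady-state trough = C₀ × R × e^(−kτ) = 61.5 × 1.221 × 0.1810 = 13.59 mg/L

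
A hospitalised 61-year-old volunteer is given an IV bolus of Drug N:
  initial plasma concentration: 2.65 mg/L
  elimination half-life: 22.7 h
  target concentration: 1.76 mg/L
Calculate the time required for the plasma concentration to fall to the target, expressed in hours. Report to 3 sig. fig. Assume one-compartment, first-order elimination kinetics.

13.4 h

k = ln2 / t½ = 0.693147 / 22.7 = 0.03054 h⁻¹
t = ln(C₀ / C) / k = ln(2.650 / 1.76) / 0.03054
  = ln(1.506) / 0.03054 = 0.4095 / 0.03054 = 13.41 h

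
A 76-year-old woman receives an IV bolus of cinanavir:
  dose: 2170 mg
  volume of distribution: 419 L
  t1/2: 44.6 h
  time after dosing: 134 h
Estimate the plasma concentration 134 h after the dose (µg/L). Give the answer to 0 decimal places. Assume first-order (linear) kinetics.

645 µg/L

C₀ = Dose / Vd = 2170 / 419 = 5.179 mg/L
k = ln2 / t½ = 0.693147 / 44.6 = 0.01554 h⁻¹
C = C₀ · e^(−k·t) = 5.179 × e^(−0.01554 × 134)
  = 5.179 × 0.1246 = 0.6453 mg/L
Convert: 0.6453 mg/L × 1000 = 645.3 µg/L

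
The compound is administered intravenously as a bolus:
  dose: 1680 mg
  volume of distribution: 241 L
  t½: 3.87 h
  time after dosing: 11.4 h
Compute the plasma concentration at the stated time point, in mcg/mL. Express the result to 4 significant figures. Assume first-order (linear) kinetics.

C₀ = Dose / Vd = 1680 / 241 = 6.971 mg/L
k = ln2 / t½ = 0.693147 / 3.87 = 0.1791 h⁻¹
C = C₀ · e^(−k·t) = 6.971 × e^(−0.1791 × 11.4)
  = 6.971 × 0.1298 = 0.9048 mg/L
(0.9048 mg/L = 0.9048 mcg/mL)

0.9048 mcg/mL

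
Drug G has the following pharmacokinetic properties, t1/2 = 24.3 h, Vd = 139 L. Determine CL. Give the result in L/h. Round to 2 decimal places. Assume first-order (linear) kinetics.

k = ln2 / t½ = 0.693147 / 24.3 = 0.02852 h⁻¹
CL = k × Vd = 0.02852 × 139 = 3.964 L/h

3.96 L/h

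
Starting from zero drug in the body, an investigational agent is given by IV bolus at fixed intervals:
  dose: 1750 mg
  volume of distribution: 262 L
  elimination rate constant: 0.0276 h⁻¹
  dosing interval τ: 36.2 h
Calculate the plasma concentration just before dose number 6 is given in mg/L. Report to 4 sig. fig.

C₀ per dose = Dose / Vd = 1750 / 262 = 6.679 mg/L
Fraction remaining after one interval: r = e^(−kτ) = e^(−0.02760 × 36.2) = 0.3682
Before dose 6, 5 doses have been given (aged 1τ, 2τ, 3τ, 4τ, 5τ).
C_trough = C₀ × (r + r² + … + r^5) = C₀ × r(1−r^5)/(1−r)
        = 6.679 × 0.3682 × (1 − 0.006767) / (1 − 0.3682) = 3.866 mg/L

3.866 mg/L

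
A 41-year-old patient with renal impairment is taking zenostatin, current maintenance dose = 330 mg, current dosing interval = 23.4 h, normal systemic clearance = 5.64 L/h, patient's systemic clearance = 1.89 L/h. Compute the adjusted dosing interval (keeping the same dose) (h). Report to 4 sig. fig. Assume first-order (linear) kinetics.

69.83 h

To keep the same average steady-state level, dosing rate must scale with clearance.
CL ratio = 1.89 / 5.64 = 0.3351
New interval (same dose) = 23.4 / 0.3351 = 69.83 h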